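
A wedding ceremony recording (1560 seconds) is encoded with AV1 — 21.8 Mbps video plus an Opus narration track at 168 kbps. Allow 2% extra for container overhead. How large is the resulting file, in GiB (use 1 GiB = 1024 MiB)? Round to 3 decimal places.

4.069 GiB

Audio: 168 kbps = 0.168 Mbps.
Total bitrate: 21.8 + 0.168 = 21.968 Mbps.
Stream data: 21.968 Mbps × 1560 s = 34270.1 Mb.
With 2% container overhead: ×1.02.
34,955 Mb = 4,369,435,200 bytes ÷ 1,073,741,824 = 4.069 GiB.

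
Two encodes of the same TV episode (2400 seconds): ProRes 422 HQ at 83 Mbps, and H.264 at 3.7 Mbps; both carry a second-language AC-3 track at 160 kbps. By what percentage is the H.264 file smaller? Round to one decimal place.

95.4%

Audio: 160 kbps = 0.160 Mbps.
ProRes 422 HQ: 83.160 Mbps × 2400 s = 199584.0 Mb = 24.948 GB.
H.264: 3.860 Mbps × 2400 s = 9264.0 Mb = 1.158 GB.
Reduction: (1 − 1.158/24.948) × 100 = 95.36%.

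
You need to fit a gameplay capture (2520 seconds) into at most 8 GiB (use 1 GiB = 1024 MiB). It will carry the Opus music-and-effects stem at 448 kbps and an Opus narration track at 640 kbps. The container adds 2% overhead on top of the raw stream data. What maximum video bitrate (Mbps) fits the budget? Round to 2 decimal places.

Budget: 8 GiB = 68719.5 Mb.
Stream payload after overhead: 68719.5 / 1.02 = 67372.0 Mb.
Total bitrate budget: 67372.0 Mb / 2520 s = 26.735 Mbps.
Audio total: 448 + 640 = 1088 kbps = 1.088 Mbps.
Video: 26.735 − 1.088 = 25.647 Mbps.

25.65 Mbps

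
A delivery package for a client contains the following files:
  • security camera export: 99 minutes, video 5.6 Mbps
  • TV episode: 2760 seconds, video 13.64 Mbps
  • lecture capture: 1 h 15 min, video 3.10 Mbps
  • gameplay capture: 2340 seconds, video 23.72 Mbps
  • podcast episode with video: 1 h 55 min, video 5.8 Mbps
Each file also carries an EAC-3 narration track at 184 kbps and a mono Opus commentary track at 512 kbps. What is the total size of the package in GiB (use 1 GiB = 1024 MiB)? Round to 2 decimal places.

Audio total: 184 + 512 = 696 kbps = 0.696 Mbps.
security camera export: 6.296 Mbps × 5940 s = 37398.2 Mb
TV episode: 14.336 Mbps × 2760 s = 39567.4 Mb
lecture capture: 3.796 Mbps × 4500 s = 17082.0 Mb
gameplay capture: 24.416 Mbps × 2340 s = 57133.4 Mb
podcast episode with video: 6.496 Mbps × 6900 s = 44822.4 Mb
Total: 196003.4 Mb = 24500.4 MB.
= 22.82 GiB.

22.82 GiB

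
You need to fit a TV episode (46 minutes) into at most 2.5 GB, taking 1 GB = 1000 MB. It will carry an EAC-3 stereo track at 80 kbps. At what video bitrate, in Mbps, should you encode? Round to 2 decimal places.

Budget: 2.5 GB = 20000.0 Mb.
46 min = 2760 s
Total bitrate budget: 20000.0 Mb / 2760 s = 7.246 Mbps.
Audio: 80 kbps = 0.080 Mbps.
Video: 7.246 − 0.080 = 7.166 Mbps.

7.17 Mbps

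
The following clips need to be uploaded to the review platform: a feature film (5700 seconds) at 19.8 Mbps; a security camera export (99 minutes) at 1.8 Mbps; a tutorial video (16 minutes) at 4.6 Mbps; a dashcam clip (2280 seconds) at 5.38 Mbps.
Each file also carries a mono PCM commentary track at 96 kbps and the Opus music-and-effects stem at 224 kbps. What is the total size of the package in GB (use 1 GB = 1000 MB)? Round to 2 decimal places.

Audio total: 96 + 224 = 320 kbps = 0.320 Mbps.
feature film: 20.120 Mbps × 5700 s = 114684.0 Mb
security camera export: 2.120 Mbps × 5940 s = 12592.8 Mb
tutorial video: 4.920 Mbps × 960 s = 4723.2 Mb
dashcam clip: 5.700 Mbps × 2280 s = 12996.0 Mb
Total: 144996.0 Mb = 18124.5 MB.
= 18.12 GB.

18.12 GB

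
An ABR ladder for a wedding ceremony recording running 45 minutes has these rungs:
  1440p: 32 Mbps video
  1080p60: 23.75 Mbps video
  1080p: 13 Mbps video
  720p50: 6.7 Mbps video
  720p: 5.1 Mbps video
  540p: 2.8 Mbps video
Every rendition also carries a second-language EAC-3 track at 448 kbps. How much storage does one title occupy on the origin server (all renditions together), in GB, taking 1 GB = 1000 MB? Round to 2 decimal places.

29.04 GB

45 min = 2700 s
Audio: 448 kbps = 0.448 Mbps.
Sum of rendition bitrates: (32+0.448) + (23.75+0.448) + (13+0.448) + (6.7+0.448) + (5.1+0.448) + (2.8+0.448) = 86.038 Mbps.
× 2700 s = 232,303 Mb = 29,038 MB = 29.04 GB.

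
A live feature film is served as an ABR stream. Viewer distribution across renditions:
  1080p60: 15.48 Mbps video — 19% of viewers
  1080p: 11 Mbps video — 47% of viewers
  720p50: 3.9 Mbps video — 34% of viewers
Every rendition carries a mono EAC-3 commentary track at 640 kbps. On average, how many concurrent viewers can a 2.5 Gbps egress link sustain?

248

Audio: 640 kbps = 0.640 Mbps.
Average per-viewer bitrate: 0.19×16.120 + 0.47×11.640 + 0.34×4.540 = 10.077 Mbps.
2.5 Gbps = 2,500 Mbps; 2,500 / 10.077 = 248.08 → 248.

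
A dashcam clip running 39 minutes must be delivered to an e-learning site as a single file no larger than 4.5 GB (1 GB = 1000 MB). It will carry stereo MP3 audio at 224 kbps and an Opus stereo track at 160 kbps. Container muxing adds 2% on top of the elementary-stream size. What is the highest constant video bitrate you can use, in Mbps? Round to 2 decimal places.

Budget: 4.5 GB = 36000.0 Mb.
Stream payload after overhead: 36000.0 / 1.02 = 35294.1 Mb.
39 min = 2340 s
Total bitrate budget: 35294.1 Mb / 2340 s = 15.083 Mbps.
Audio total: 224 + 160 = 384 kbps = 0.384 Mbps.
Video: 15.083 − 0.384 = 14.699 Mbps.

14.70 Mbps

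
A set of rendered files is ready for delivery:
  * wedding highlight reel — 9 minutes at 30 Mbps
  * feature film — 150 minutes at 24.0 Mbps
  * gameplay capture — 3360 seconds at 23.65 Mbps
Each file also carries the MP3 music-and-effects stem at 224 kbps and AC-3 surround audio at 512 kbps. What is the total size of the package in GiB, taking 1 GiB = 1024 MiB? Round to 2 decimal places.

Audio total: 224 + 512 = 736 kbps = 0.736 Mbps.
wedding highlight reel: 30.736 Mbps × 540 s = 16597.4 Mb
feature film: 24.736 Mbps × 9000 s = 222624.0 Mb
gameplay capture: 24.386 Mbps × 3360 s = 81937.0 Mb
Total: 321158.4 Mb = 40144.8 MB.
= 37.39 GiB.

37.39 GiB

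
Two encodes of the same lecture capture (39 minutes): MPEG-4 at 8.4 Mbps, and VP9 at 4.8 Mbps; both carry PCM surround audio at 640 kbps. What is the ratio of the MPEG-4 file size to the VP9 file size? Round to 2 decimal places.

1.66

39 min = 2340 s
Audio: 640 kbps = 0.640 Mbps.
MPEG-4: 9.040 Mbps × 2340 s = 21153.6 Mb = 2.644 GB.
VP9: 5.440 Mbps × 2340 s = 12729.6 Mb = 1.591 GB.
Ratio: 2.644 / 1.591 = 1.662.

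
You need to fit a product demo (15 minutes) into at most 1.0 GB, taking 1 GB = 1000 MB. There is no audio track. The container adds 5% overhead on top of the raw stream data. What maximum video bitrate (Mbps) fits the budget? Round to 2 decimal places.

Budget: 1.0 GB = 8000.0 Mb.
Stream payload after overhead: 8000.0 / 1.05 = 7619.0 Mb.
15 min = 900 s
Total bitrate budget: 7619.0 Mb / 900 s = 8.466 Mbps.

8.47 Mbps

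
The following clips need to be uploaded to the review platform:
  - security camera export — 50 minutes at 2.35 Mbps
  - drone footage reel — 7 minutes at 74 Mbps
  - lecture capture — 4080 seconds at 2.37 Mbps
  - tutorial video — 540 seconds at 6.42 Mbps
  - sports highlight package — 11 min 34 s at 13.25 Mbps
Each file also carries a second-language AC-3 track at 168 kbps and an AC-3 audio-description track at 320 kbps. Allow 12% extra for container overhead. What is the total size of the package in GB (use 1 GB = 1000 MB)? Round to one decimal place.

Audio total: 168 + 320 = 488 kbps = 0.488 Mbps.
security camera export: 2.838 Mbps × 3000 s × 1.12 = 9535.7 Mb
drone footage reel: 74.488 Mbps × 420 s × 1.12 = 35039.2 Mb
lecture capture: 2.858 Mbps × 4080 s × 1.12 = 13059.9 Mb
tutorial video: 6.908 Mbps × 540 s × 1.12 = 4178.0 Mb
sports highlight package: 13.738 Mbps × 694 s × 1.12 = 10678.3 Mb
Total: 72491.0 Mb = 9061.4 MB.
= 9.061 GB.

9.1 GB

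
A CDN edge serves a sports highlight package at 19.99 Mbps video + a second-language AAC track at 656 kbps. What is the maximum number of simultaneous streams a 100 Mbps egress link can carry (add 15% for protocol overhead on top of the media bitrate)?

Audio: 656 kbps = 0.656 Mbps.
Per-viewer media rate: 20.646 Mbps.
On the wire with 15% overhead: 23.743 Mbps.
100 Mbps = 100.0 Mbps; 100.0 / 23.743 = 4.21 → 4 viewers.

4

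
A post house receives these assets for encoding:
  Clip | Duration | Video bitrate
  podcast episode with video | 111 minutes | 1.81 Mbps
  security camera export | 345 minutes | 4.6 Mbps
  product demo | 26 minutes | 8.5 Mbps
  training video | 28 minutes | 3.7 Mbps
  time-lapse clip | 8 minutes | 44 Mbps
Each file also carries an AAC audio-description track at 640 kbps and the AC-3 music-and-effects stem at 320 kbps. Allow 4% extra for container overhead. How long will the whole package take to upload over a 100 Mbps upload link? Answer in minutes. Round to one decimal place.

30.8 minutes

Audio total: 640 + 320 = 960 kbps = 0.960 Mbps.
podcast episode with video: 2.770 Mbps × 6660 s × 1.04 = 19186.1 Mb
security camera export: 5.560 Mbps × 20700 s × 1.04 = 119695.7 Mb
product demo: 9.460 Mbps × 1560 s × 1.04 = 15347.9 Mb
training video: 4.660 Mbps × 1680 s × 1.04 = 8142.0 Mb
time-lapse clip: 44.960 Mbps × 480 s × 1.04 = 22444.0 Mb
Total: 184815.7 Mb = 23102.0 MB.
At 100 Mbps: 184815.7 / 100 = 1848 s ≈ 30.8 minutes.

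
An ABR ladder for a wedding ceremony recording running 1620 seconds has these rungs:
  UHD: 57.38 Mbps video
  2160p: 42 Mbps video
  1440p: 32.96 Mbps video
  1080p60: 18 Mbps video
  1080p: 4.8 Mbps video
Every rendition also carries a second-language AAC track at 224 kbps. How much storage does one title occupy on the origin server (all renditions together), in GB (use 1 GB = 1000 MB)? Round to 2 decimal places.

31.64 GB

Audio: 224 kbps = 0.224 Mbps.
Sum of rendition bitrates: (57.38+0.224) + (42+0.224) + (32.96+0.224) + (18+0.224) + (4.8+0.224) = 156.260 Mbps.
× 1620 s = 253,141 Mb = 31,643 MB = 31.64 GB.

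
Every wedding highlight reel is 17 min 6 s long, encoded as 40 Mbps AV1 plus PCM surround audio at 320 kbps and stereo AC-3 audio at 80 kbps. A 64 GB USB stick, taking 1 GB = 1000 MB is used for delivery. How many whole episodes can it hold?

17 min 6 s = 1026 s
Audio total: 320 + 80 = 400 kbps = 0.400 Mbps.
Total bitrate: 40.400 Mbps.
Per item: 40.400 Mbps × 1026 s = 41,450 Mb = 5,181 MB.
Capacity: 64 GB = 512,000 Mb; 12.35 items → 12 complete.

12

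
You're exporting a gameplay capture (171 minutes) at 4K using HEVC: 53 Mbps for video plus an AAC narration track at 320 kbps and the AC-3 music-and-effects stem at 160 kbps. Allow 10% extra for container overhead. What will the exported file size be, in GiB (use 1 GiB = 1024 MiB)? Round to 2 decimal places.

171 min = 10260 s
Audio total: 320 + 160 = 480 kbps = 0.480 Mbps.
Total bitrate: 53 + 0.480 = 53.480 Mbps.
Stream data: 53.480 Mbps × 10260 s = 548704.8 Mb.
With 10% container overhead: ×1.10.
603,575 Mb = 75,446,910,000 bytes ÷ 1,073,741,824 = 70.27 GiB.

70.27 GiB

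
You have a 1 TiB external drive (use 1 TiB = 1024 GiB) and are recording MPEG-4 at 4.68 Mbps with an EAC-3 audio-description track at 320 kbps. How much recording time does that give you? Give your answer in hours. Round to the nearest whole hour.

489 hours

Audio: 320 kbps = 0.320 Mbps.
Total bitrate: 4.68 + 0.320 = 5.000 Mbps.
Capacity: 1 TiB = 8,796,093 Mb.
Recording time: 8,796,093 / 5.000 = 1,759,219 s ≈ 489 hours.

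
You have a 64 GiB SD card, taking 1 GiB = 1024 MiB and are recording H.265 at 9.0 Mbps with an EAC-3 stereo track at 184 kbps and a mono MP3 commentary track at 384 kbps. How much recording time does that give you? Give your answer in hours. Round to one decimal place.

Audio total: 184 + 384 = 568 kbps = 0.568 Mbps.
Total bitrate: 9.0 + 0.568 = 9.568 Mbps.
Capacity: 64 GiB = 549,756 Mb.
Recording time: 549,756 / 9.568 = 57,458 s ≈ 16.0 hours.

16.0 hours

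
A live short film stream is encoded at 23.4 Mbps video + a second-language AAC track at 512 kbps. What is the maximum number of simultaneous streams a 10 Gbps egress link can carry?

418

Audio: 512 kbps = 0.512 Mbps.
Per-viewer media rate: 23.912 Mbps.
10 Gbps = 10,000 Mbps; 10,000 / 23.912 = 418.20 → 418 viewers.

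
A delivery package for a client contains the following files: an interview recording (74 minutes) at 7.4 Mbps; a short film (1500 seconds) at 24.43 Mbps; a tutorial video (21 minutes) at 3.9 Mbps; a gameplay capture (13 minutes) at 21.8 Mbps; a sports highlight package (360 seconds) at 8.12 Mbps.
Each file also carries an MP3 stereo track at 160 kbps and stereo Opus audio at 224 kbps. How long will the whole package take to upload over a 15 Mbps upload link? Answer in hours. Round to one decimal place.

Audio total: 160 + 224 = 384 kbps = 0.384 Mbps.
interview recording: 7.784 Mbps × 4440 s = 34561.0 Mb
short film: 24.814 Mbps × 1500 s = 37221.0 Mb
tutorial video: 4.284 Mbps × 1260 s = 5397.8 Mb
gameplay capture: 22.184 Mbps × 780 s = 17303.5 Mb
sports highlight package: 8.504 Mbps × 360 s = 3061.4 Mb
Total: 97544.8 Mb = 12193.1 MB.
At 15 Mbps: 97544.8 / 15 = 6503 s ≈ 1.81 hours.

1.8 hours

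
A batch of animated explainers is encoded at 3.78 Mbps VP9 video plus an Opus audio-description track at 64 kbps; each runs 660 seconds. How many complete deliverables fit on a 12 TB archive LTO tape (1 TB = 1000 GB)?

Audio: 64 kbps = 0.064 Mbps.
Total bitrate: 3.844 Mbps.
Per item: 3.844 Mbps × 660 s = 2,537 Mb = 317.1 MB.
Capacity: 12 TB = 96,000,000 Mb; 37839.37 items → 37839 complete.

37839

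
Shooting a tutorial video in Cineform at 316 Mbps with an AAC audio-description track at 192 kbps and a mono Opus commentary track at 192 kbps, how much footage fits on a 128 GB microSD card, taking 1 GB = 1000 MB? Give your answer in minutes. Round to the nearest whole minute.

54 minutes

Audio total: 192 + 192 = 384 kbps = 0.384 Mbps.
Total bitrate: 316 + 0.384 = 316.384 Mbps.
Capacity: 128 GB = 1,024,000 Mb.
Recording time: 1,024,000 / 316.384 = 3,237 s ≈ 53.9 minutes.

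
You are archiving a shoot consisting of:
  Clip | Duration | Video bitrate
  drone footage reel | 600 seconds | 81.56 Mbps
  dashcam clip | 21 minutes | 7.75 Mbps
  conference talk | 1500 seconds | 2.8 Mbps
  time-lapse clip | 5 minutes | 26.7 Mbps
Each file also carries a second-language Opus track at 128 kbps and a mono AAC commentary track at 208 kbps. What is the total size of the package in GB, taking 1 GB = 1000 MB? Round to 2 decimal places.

Audio total: 128 + 208 = 336 kbps = 0.336 Mbps.
drone footage reel: 81.896 Mbps × 600 s = 49137.6 Mb
dashcam clip: 8.086 Mbps × 1260 s = 10188.4 Mb
conference talk: 3.136 Mbps × 1500 s = 4704.0 Mb
time-lapse clip: 27.036 Mbps × 300 s = 8110.8 Mb
Total: 72140.8 Mb = 9017.6 MB.
= 9.018 GB.

9.02 GB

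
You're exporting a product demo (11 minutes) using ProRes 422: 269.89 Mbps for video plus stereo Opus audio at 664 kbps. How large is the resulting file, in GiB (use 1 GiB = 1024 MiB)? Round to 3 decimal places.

11 min = 660 s
Audio: 664 kbps = 0.664 Mbps.
Total bitrate: 269.89 + 0.664 = 270.554 Mbps.
Stream data: 270.554 Mbps × 660 s = 178565.6 Mb.
178,566 Mb = 22,320,705,000 bytes ÷ 1,073,741,824 = 20.79 GiB.

20.788 GiB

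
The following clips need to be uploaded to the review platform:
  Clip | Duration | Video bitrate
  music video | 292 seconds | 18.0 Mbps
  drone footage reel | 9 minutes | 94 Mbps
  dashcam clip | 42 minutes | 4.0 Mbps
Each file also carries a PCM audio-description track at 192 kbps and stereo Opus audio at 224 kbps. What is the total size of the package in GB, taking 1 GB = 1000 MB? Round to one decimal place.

8.4 GB

Audio total: 192 + 224 = 416 kbps = 0.416 Mbps.
music video: 18.416 Mbps × 292 s = 5377.5 Mb
drone footage reel: 94.416 Mbps × 540 s = 50984.6 Mb
dashcam clip: 4.416 Mbps × 2520 s = 11128.3 Mb
Total: 67490.4 Mb = 8436.3 MB.
= 8.436 GB.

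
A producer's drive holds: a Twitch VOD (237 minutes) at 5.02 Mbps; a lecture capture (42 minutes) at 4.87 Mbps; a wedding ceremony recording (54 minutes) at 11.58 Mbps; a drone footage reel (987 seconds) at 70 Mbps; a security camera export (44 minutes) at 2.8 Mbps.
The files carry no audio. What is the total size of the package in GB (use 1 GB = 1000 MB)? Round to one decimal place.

Twitch VOD: 5.020 Mbps × 14220 s = 71384.4 Mb
lecture capture: 4.870 Mbps × 2520 s = 12272.4 Mb
wedding ceremony recording: 11.580 Mbps × 3240 s = 37519.2 Mb
drone footage reel: 70.000 Mbps × 987 s = 69090.0 Mb
security camera export: 2.800 Mbps × 2640 s = 7392.0 Mb
Total: 197658.0 Mb = 24707.2 MB.
= 24.71 GB.

24.7 GB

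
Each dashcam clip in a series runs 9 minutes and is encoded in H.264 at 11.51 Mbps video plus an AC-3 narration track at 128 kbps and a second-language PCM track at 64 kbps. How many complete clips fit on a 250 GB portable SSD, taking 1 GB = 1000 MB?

9 min = 540 s
Audio total: 128 + 64 = 192 kbps = 0.192 Mbps.
Total bitrate: 11.702 Mbps.
Per item: 11.702 Mbps × 540 s = 6,319 Mb = 789.9 MB.
Capacity: 250 GB = 2,000,000 Mb; 316.50 items → 316 complete.

316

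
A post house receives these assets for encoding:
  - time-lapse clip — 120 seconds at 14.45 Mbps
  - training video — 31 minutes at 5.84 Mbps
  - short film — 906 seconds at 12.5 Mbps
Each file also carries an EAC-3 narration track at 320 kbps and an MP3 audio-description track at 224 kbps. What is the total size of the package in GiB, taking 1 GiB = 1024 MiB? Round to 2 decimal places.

2.97 GiB

Audio total: 320 + 224 = 544 kbps = 0.544 Mbps.
time-lapse clip: 14.994 Mbps × 120 s = 1799.3 Mb
training video: 6.384 Mbps × 1860 s = 11874.2 Mb
short film: 13.044 Mbps × 906 s = 11817.9 Mb
Total: 25491.4 Mb = 3186.4 MB.
= 2.968 GiB.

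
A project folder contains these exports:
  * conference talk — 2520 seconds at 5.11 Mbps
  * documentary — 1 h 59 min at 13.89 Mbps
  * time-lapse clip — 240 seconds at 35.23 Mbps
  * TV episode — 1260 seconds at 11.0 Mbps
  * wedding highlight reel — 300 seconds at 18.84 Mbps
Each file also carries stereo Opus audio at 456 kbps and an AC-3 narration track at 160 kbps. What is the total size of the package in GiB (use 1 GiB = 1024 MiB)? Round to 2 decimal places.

Audio total: 456 + 160 = 616 kbps = 0.616 Mbps.
conference talk: 5.726 Mbps × 2520 s = 14429.5 Mb
documentary: 14.506 Mbps × 7140 s = 103572.8 Mb
time-lapse clip: 35.846 Mbps × 240 s = 8603.0 Mb
TV episode: 11.616 Mbps × 1260 s = 14636.2 Mb
wedding highlight reel: 19.456 Mbps × 300 s = 5836.8 Mb
Total: 147078.4 Mb = 18384.8 MB.
= 17.12 GiB.

17.12 GiB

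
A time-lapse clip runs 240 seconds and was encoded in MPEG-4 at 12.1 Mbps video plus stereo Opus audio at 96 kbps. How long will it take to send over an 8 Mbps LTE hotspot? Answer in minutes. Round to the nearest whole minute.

Audio: 96 kbps = 0.096 Mbps.
Total bitrate: 12.196 Mbps.
File: 12.196 Mbps × 240 s = 2927.0 Mb.
At 8 Mbps: 2927.0 / 8 = 365.9 s ≈ 6.1 minutes.

6 minutes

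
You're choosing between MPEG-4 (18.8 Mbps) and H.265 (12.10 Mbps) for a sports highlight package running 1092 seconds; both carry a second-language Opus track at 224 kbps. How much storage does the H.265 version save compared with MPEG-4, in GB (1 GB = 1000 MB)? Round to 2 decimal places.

0.91 GB

Audio: 224 kbps = 0.224 Mbps.
MPEG-4: 19.024 Mbps × 1092 s = 20774.2 Mb = 2.597 GB.
H.265: 12.324 Mbps × 1092 s = 13457.8 Mb = 1.682 GB.
Saving: 2.597 − 1.682 = 0.915 GB.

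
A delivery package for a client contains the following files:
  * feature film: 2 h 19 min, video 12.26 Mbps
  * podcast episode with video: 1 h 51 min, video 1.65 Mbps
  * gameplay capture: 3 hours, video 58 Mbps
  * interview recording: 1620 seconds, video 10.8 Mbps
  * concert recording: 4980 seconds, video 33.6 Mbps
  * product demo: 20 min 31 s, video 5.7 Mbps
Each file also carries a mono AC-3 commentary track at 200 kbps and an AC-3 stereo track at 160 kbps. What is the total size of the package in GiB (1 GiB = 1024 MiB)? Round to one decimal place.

Audio total: 200 + 160 = 360 kbps = 0.360 Mbps.
feature film: 12.620 Mbps × 8340 s = 105250.8 Mb
podcast episode with video: 2.010 Mbps × 6660 s = 13386.6 Mb
gameplay capture: 58.360 Mbps × 10800 s = 630288.0 Mb
interview recording: 11.160 Mbps × 1620 s = 18079.2 Mb
concert recording: 33.960 Mbps × 4980 s = 169120.8 Mb
product demo: 6.060 Mbps × 1231 s = 7459.9 Mb
Total: 943585.3 Mb = 117948.2 MB.
= 109.8 GiB.

109.8 GiB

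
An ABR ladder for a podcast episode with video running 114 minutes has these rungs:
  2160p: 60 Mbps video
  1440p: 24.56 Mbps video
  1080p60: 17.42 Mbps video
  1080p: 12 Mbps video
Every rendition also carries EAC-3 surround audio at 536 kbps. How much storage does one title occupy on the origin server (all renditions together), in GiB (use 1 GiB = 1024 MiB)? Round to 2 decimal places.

114 min = 6840 s
Audio: 536 kbps = 0.536 Mbps.
Sum of rendition bitrates: (60+0.536) + (24.56+0.536) + (17.42+0.536) + (12+0.536) = 116.124 Mbps.
× 6840 s = 794,288 Mb = 99,286 MB = 92.47 GiB.

92.47 GiB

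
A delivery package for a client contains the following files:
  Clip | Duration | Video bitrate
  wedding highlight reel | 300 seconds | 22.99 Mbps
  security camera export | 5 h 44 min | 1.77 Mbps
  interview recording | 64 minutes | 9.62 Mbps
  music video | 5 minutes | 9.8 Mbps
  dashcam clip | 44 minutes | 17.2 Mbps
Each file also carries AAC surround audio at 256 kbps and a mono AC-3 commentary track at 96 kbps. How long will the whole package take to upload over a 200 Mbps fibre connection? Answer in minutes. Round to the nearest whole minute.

Audio total: 256 + 96 = 352 kbps = 0.352 Mbps.
wedding highlight reel: 23.342 Mbps × 300 s = 7002.6 Mb
security camera export: 2.122 Mbps × 20640 s = 43798.1 Mb
interview recording: 9.972 Mbps × 3840 s = 38292.5 Mb
music video: 10.152 Mbps × 300 s = 3045.6 Mb
dashcam clip: 17.552 Mbps × 2640 s = 46337.3 Mb
Total: 138476.0 Mb = 17309.5 MB.
At 200 Mbps: 138476.0 / 200 = 692 s ≈ 11.5 minutes.

12 minutes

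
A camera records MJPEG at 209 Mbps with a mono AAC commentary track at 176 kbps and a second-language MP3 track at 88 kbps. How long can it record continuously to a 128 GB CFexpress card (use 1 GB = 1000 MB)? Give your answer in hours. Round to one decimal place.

Audio total: 176 + 88 = 264 kbps = 0.264 Mbps.
Total bitrate: 209 + 0.264 = 209.264 Mbps.
Capacity: 128 GB = 1,024,000 Mb.
Recording time: 1,024,000 / 209.264 = 4,893 s ≈ 1.36 hours.

1.4 hours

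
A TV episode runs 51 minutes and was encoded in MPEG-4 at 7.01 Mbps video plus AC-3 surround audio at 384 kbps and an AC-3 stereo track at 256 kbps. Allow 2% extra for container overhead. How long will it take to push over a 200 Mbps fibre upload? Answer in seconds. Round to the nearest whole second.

51 min = 3060 s
Audio total: 384 + 256 = 640 kbps = 0.640 Mbps.
Total bitrate: 7.650 Mbps.
File: 7.650 Mbps × 3060 s = 23409.0 Mb.
With 2% container overhead: ×1.02. → 23877.2 Mb.
At 200 Mbps: 23877.2 / 200 = 119.4 s ≈ 119 seconds.

119 seconds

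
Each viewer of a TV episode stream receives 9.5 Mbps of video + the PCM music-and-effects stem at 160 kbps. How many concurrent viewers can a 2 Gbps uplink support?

Audio: 160 kbps = 0.160 Mbps.
Per-viewer media rate: 9.660 Mbps.
2 Gbps = 2,000 Mbps; 2,000 / 9.660 = 207.04 → 207 viewers.

207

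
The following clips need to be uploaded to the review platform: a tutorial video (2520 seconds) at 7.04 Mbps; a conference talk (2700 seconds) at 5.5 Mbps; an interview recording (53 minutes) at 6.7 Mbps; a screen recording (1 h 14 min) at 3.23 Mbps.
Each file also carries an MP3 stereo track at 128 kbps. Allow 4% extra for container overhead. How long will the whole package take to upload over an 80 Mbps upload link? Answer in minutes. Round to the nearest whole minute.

Audio: 128 kbps = 0.128 Mbps.
tutorial video: 7.168 Mbps × 2520 s × 1.04 = 18785.9 Mb
conference talk: 5.628 Mbps × 2700 s × 1.04 = 15803.4 Mb
interview recording: 6.828 Mbps × 3180 s × 1.04 = 22581.6 Mb
screen recording: 3.358 Mbps × 4440 s × 1.04 = 15505.9 Mb
Total: 72676.8 Mb = 9084.6 MB.
At 80 Mbps: 72676.8 / 80 = 908 s ≈ 15.1 minutes.

15 minutes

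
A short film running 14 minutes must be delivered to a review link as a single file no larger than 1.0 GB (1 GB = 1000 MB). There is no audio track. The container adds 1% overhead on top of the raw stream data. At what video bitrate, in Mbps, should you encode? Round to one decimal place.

9.4 Mbps

Budget: 1.0 GB = 8000.0 Mb.
Stream payload after overhead: 8000.0 / 1.01 = 7920.8 Mb.
14 min = 840 s
Total bitrate budget: 7920.8 Mb / 840 s = 9.430 Mbps.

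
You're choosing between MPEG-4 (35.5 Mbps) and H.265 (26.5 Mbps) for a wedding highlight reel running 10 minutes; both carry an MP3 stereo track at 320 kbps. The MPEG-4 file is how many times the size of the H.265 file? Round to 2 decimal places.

1.34

10 min = 600 s
Audio: 320 kbps = 0.320 Mbps.
MPEG-4: 35.820 Mbps × 600 s = 21492.0 Mb = 2.687 GB.
H.265: 26.820 Mbps × 600 s = 16092.0 Mb = 2.011 GB.
Ratio: 2.687 / 2.011 = 1.336.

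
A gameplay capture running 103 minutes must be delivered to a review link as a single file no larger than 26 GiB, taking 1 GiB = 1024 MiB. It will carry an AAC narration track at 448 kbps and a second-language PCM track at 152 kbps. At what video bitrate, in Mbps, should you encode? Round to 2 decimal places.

35.54 Mbps

Budget: 26 GiB = 223338.3 Mb.
103 min = 6180 s
Total bitrate budget: 223338.3 Mb / 6180 s = 36.139 Mbps.
Audio total: 448 + 152 = 600 kbps = 0.600 Mbps.
Video: 36.139 − 0.600 = 35.539 Mbps.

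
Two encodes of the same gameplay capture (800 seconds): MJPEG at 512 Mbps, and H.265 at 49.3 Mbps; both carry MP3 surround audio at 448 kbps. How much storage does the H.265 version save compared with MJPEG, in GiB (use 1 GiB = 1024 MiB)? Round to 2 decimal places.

43.09 GiB

Audio: 448 kbps = 0.448 Mbps.
MJPEG: 512.448 Mbps × 800 s = 409958.4 Mb = 47.725 GiB.
H.265: 49.748 Mbps × 800 s = 39798.4 Mb = 4.633 GiB.
Saving: 47.725 − 4.633 = 43.092 GiB.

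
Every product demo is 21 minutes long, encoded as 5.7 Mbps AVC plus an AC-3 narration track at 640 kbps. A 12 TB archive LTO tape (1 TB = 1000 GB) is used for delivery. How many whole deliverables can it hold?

12017

21 min = 1260 s
Audio: 640 kbps = 0.640 Mbps.
Total bitrate: 6.340 Mbps.
Per item: 6.340 Mbps × 1260 s = 7,988 Mb = 998.5 MB.
Capacity: 12 TB = 96,000,000 Mb; 12017.43 items → 12017 complete.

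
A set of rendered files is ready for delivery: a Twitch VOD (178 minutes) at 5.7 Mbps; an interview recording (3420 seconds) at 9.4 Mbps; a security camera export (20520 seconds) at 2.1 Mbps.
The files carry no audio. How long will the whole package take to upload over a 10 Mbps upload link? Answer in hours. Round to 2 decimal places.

3.78 hours

Twitch VOD: 5.700 Mbps × 10680 s = 60876.0 Mb
interview recording: 9.400 Mbps × 3420 s = 32148.0 Mb
security camera export: 2.100 Mbps × 20520 s = 43092.0 Mb
Total: 136116.0 Mb = 17014.5 MB.
At 10 Mbps: 136116.0 / 10 = 13612 s ≈ 3.78 hours.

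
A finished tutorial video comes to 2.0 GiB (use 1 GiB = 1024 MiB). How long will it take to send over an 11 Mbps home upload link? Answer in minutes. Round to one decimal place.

File: 2.0 GiB = 17179.9 Mb.
At 11 Mbps: 17179.9 / 11 = 1561.8 s ≈ 26 minutes.

26.0 minutes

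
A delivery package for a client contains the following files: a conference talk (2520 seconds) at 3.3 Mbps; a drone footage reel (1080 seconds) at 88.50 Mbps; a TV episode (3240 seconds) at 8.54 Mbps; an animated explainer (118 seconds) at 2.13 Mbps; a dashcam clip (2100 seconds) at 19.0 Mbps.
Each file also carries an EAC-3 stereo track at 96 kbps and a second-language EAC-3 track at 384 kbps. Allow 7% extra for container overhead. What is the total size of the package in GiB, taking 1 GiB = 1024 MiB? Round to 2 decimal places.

Audio total: 96 + 384 = 480 kbps = 0.480 Mbps.
conference talk: 3.780 Mbps × 2520 s × 1.07 = 10192.4 Mb
drone footage reel: 88.980 Mbps × 1080 s × 1.07 = 102825.3 Mb
TV episode: 9.020 Mbps × 3240 s × 1.07 = 31270.5 Mb
animated explainer: 2.610 Mbps × 118 s × 1.07 = 329.5 Mb
dashcam clip: 19.480 Mbps × 2100 s × 1.07 = 43771.6 Mb
Total: 188389.3 Mb = 23548.7 MB.
= 21.93 GiB.

21.93 GiB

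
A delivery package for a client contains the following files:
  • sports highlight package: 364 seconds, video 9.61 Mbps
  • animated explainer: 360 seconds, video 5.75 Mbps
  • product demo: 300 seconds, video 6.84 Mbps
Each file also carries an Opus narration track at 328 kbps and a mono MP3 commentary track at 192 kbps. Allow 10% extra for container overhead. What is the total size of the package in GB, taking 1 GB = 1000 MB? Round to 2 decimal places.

Audio total: 328 + 192 = 520 kbps = 0.520 Mbps.
sports highlight package: 10.130 Mbps × 364 s × 1.10 = 4056.1 Mb
animated explainer: 6.270 Mbps × 360 s × 1.10 = 2482.9 Mb
product demo: 7.360 Mbps × 300 s × 1.10 = 2428.8 Mb
Total: 8967.8 Mb = 1121.0 MB.
= 1.121 GB.

1.12 GB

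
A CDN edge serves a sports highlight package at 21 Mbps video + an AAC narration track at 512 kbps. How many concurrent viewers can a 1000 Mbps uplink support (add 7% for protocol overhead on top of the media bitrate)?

43

Audio: 512 kbps = 0.512 Mbps.
Per-viewer media rate: 21.512 Mbps.
On the wire with 7% overhead: 23.018 Mbps.
1000 Mbps = 1,000 Mbps; 1,000 / 23.018 = 43.44 → 43 viewers.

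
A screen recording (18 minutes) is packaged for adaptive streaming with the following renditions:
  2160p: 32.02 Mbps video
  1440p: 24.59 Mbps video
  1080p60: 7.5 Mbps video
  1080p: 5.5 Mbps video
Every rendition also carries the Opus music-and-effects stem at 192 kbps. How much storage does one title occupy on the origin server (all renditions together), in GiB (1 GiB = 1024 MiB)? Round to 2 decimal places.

8.85 GiB

18 min = 1080 s
Audio: 192 kbps = 0.192 Mbps.
Sum of rendition bitrates: (32.02+0.192) + (24.59+0.192) + (7.5+0.192) + (5.5+0.192) = 70.378 Mbps.
× 1080 s = 76,008 Mb = 9,501 MB = 8.849 GiB.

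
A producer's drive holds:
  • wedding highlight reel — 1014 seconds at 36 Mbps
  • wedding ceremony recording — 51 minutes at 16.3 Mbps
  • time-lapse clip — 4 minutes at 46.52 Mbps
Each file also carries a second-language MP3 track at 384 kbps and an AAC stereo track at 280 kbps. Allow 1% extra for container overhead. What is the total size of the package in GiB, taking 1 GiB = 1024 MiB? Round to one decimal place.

Audio total: 384 + 280 = 664 kbps = 0.664 Mbps.
wedding highlight reel: 36.664 Mbps × 1014 s × 1.01 = 37549.1 Mb
wedding ceremony recording: 16.964 Mbps × 3060 s × 1.01 = 52428.9 Mb
time-lapse clip: 47.184 Mbps × 240 s × 1.01 = 11437.4 Mb
Total: 101415.4 Mb = 12676.9 MB.
= 11.81 GiB.

11.8 GiB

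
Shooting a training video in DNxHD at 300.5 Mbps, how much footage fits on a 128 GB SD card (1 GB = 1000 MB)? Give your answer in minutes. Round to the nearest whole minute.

Capacity: 128 GB = 1,024,000 Mb.
Recording time: 1,024,000 / 300.500 = 3,408 s ≈ 56.8 minutes.

57 minutes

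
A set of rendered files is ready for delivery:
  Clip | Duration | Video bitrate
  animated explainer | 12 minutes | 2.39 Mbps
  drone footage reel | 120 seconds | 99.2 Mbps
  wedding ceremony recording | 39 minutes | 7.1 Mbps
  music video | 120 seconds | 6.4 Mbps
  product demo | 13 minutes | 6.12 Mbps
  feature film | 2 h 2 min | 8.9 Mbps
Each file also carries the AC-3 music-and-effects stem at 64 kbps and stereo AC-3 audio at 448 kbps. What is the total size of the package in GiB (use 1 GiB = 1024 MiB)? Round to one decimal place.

12.4 GiB

Audio total: 64 + 448 = 512 kbps = 0.512 Mbps.
animated explainer: 2.902 Mbps × 720 s = 2089.4 Mb
drone footage reel: 99.712 Mbps × 120 s = 11965.4 Mb
wedding ceremony recording: 7.612 Mbps × 2340 s = 17812.1 Mb
music video: 6.912 Mbps × 120 s = 829.4 Mb
product demo: 6.632 Mbps × 780 s = 5173.0 Mb
feature film: 9.412 Mbps × 7320 s = 68895.8 Mb
Total: 106765.2 Mb = 13345.6 MB.
= 12.43 GiB.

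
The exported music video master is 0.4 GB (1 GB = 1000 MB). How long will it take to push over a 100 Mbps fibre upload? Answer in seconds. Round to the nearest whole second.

32 seconds

File: 0.4 GB = 3200.0 Mb.
At 100 Mbps: 3200.0 / 100 = 32.0 s ≈ 32 seconds.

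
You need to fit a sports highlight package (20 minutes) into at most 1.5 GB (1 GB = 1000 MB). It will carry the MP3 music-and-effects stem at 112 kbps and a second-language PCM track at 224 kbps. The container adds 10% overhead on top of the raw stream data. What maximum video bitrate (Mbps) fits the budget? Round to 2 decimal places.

8.75 Mbps

Budget: 1.5 GB = 12000.0 Mb.
Stream payload after overhead: 12000.0 / 1.10 = 10909.1 Mb.
20 min = 1200 s
Total bitrate budget: 10909.1 Mb / 1200 s = 9.091 Mbps.
Audio total: 112 + 224 = 336 kbps = 0.336 Mbps.
Video: 9.091 − 0.336 = 8.755 Mbps.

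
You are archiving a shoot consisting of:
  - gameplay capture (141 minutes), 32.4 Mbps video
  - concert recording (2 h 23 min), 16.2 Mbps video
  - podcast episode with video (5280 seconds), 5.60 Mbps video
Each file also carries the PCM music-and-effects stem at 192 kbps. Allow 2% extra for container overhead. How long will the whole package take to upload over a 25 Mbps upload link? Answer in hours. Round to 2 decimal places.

Audio: 192 kbps = 0.192 Mbps.
gameplay capture: 32.592 Mbps × 8460 s × 1.02 = 281242.9 Mb
concert recording: 16.392 Mbps × 8580 s × 1.02 = 143456.2 Mb
podcast episode with video: 5.792 Mbps × 5280 s × 1.02 = 31193.4 Mb
Total: 455892.5 Mb = 56986.6 MB.
At 25 Mbps: 455892.5 / 25 = 18236 s ≈ 5.07 hours.

5.07 hours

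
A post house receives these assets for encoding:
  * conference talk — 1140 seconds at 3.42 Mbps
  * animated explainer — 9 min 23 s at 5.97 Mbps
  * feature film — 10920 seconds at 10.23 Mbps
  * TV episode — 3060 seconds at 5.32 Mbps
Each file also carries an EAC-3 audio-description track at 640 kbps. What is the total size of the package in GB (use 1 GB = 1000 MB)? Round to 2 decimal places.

18.16 GB

Audio: 640 kbps = 0.640 Mbps.
conference talk: 4.060 Mbps × 1140 s = 4628.4 Mb
animated explainer: 6.610 Mbps × 563 s = 3721.4 Mb
feature film: 10.870 Mbps × 10920 s = 118700.4 Mb
TV episode: 5.960 Mbps × 3060 s = 18237.6 Mb
Total: 145287.8 Mb = 18161.0 MB.
= 18.16 GB.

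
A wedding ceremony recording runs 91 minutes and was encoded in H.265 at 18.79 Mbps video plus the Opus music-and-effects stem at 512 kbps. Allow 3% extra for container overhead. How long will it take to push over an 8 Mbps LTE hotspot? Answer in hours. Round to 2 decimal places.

3.77 hours

91 min = 5460 s
Audio: 512 kbps = 0.512 Mbps.
Total bitrate: 19.302 Mbps.
File: 19.302 Mbps × 5460 s = 105388.9 Mb.
With 3% container overhead: ×1.03. → 108550.6 Mb.
At 8 Mbps: 108550.6 / 8 = 13568.8 s ≈ 3.77 hours.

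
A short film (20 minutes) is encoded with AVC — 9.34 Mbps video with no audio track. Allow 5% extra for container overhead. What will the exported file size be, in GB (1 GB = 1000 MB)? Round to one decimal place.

20 min = 1200 s
Total bitrate: 9.34 Mbps.
Stream data: 9.340 Mbps × 1200 s = 11208.0 Mb.
With 5% container overhead: ×1.05.
11,768 Mb ÷ 8 = 1,471 MB → 1.471 GB.

1.5 GB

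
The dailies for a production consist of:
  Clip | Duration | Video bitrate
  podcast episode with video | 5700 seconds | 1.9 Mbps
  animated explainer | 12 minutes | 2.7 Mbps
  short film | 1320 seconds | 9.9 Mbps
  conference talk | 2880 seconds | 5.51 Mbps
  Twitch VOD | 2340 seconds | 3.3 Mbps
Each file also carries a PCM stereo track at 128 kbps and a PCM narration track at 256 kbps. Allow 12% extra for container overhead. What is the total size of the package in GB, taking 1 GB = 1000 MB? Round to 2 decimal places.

Audio total: 128 + 256 = 384 kbps = 0.384 Mbps.
podcast episode with video: 2.284 Mbps × 5700 s × 1.12 = 14581.1 Mb
animated explainer: 3.084 Mbps × 720 s × 1.12 = 2486.9 Mb
short film: 10.284 Mbps × 1320 s × 1.12 = 15203.9 Mb
conference talk: 5.894 Mbps × 2880 s × 1.12 = 19011.7 Mb
Twitch VOD: 3.684 Mbps × 2340 s × 1.12 = 9655.0 Mb
Total: 60938.6 Mb = 7617.3 MB.
= 7.617 GB.

7.62 GB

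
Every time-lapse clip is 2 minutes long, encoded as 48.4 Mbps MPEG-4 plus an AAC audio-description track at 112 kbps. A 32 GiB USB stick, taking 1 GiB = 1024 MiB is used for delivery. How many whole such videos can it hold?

2 min = 120 s
Audio: 112 kbps = 0.112 Mbps.
Total bitrate: 48.512 Mbps.
Per item: 48.512 Mbps × 120 s = 5,821 Mb = 727.7 MB.
Capacity: 32 GiB = 274,878 Mb; 47.22 items → 47 complete.

47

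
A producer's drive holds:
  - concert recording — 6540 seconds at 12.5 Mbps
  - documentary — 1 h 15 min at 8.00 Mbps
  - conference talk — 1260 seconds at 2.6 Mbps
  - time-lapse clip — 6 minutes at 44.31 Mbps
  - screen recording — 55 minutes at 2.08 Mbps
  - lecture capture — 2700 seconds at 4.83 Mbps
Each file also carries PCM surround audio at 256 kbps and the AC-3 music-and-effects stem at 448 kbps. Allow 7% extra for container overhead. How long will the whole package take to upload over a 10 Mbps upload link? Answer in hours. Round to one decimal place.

5.1 hours

Audio total: 256 + 448 = 704 kbps = 0.704 Mbps.
concert recording: 13.204 Mbps × 6540 s × 1.07 = 92399.0 Mb
documentary: 8.704 Mbps × 4500 s × 1.07 = 41909.8 Mb
conference talk: 3.304 Mbps × 1260 s × 1.07 = 4454.5 Mb
time-lapse clip: 45.014 Mbps × 360 s × 1.07 = 17339.4 Mb
screen recording: 2.784 Mbps × 3300 s × 1.07 = 9830.3 Mb
lecture capture: 5.534 Mbps × 2700 s × 1.07 = 15987.7 Mb
Total: 181920.6 Mb = 22740.1 MB.
At 10 Mbps: 181920.6 / 10 = 18192 s ≈ 5.05 hours.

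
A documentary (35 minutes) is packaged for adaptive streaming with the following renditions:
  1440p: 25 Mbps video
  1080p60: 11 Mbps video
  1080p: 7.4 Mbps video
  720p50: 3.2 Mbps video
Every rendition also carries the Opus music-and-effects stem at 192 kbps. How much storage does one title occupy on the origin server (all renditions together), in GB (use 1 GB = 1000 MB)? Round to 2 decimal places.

35 min = 2100 s
Audio: 192 kbps = 0.192 Mbps.
Sum of rendition bitrates: (25+0.192) + (11+0.192) + (7.4+0.192) + (3.2+0.192) = 47.368 Mbps.
× 2100 s = 99,473 Mb = 12,434 MB = 12.43 GB.

12.43 GB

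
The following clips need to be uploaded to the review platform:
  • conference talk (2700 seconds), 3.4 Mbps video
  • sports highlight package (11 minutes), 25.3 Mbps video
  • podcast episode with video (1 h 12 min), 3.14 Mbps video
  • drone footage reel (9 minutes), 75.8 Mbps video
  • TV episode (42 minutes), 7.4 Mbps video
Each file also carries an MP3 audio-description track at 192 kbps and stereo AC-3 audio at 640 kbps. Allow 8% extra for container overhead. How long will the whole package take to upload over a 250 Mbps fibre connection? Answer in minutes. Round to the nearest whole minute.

Audio total: 192 + 640 = 832 kbps = 0.832 Mbps.
conference talk: 4.232 Mbps × 2700 s × 1.08 = 12340.5 Mb
sports highlight package: 26.132 Mbps × 660 s × 1.08 = 18626.9 Mb
podcast episode with video: 3.972 Mbps × 4320 s × 1.08 = 18531.8 Mb
drone footage reel: 76.632 Mbps × 540 s × 1.08 = 44691.8 Mb
TV episode: 8.232 Mbps × 2520 s × 1.08 = 22404.2 Mb
Total: 116595.2 Mb = 14574.4 MB.
At 250 Mbps: 116595.2 / 250 = 466 s ≈ 7.77 minutes.

8 minutes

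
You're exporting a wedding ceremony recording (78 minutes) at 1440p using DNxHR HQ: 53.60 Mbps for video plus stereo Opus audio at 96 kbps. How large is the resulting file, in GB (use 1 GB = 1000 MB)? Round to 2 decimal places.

78 min = 4680 s
Audio: 96 kbps = 0.096 Mbps.
Total bitrate: 53.60 + 0.096 = 53.696 Mbps.
Stream data: 53.696 Mbps × 4680 s = 251297.3 Mb.
251,297 Mb ÷ 8 = 31,412 MB → 31.41 GB.

31.41 GB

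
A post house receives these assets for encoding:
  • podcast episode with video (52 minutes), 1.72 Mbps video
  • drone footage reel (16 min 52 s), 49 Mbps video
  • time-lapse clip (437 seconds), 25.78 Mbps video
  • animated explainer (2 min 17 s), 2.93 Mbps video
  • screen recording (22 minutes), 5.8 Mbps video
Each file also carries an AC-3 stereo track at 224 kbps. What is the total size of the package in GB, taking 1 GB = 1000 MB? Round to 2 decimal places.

9.45 GB

Audio: 224 kbps = 0.224 Mbps.
podcast episode with video: 1.944 Mbps × 3120 s = 6065.3 Mb
drone footage reel: 49.224 Mbps × 1012 s = 49814.7 Mb
time-lapse clip: 26.004 Mbps × 437 s = 11363.7 Mb
animated explainer: 3.154 Mbps × 137 s = 432.1 Mb
screen recording: 6.024 Mbps × 1320 s = 7951.7 Mb
Total: 75627.5 Mb = 9453.4 MB.
= 9.453 GB.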